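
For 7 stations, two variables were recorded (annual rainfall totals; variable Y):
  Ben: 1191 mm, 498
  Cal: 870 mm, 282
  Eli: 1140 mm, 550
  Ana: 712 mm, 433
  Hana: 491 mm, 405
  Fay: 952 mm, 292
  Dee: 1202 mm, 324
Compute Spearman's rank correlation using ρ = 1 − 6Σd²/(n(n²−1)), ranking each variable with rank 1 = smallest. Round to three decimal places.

Ranks of variable 1: 6, 3, 5, 2, 1, 4, 7
Ranks of variable 2: 6, 1, 7, 5, 4, 2, 3
d = r₁ − r₂: 0, 2, -2, -3, -3, 2, 4
d²: 0, 4, 4, 9, 9, 4, 16; Σd² = 46
ρ = 1 − 6·46/(7·48) = 1 − 276/336 = 0.179

0.179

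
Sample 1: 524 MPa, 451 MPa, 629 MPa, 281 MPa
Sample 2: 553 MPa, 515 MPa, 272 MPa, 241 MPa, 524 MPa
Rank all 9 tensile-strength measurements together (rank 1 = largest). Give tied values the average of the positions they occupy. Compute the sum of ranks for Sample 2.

Sorted (descending): 629, 553, 524, 524, 515, 451, 281, 272, 241
The 2 values of 524 occupy positions 3–4 → average rank (3+4)/2 = 3.5.
Sample 2 values → pooled ranks: 553→2, 515→5, 272→8, 241→9, 524→3.5
Rank sum = 2 + 5 + 8 + 9 + 3.5 = 27.5

27.5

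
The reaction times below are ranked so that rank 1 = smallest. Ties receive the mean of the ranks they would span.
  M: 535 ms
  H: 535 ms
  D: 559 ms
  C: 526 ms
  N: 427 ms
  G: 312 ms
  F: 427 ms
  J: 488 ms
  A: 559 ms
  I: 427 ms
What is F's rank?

Sorted (ascending): 312, 427, 427, 427, 488, 526, 535, 535, 559, 559
The 3 values of 427 occupy positions 2–4 → average rank 3.
The 2 values of 535 occupy positions 7–8 → average rank (7+8)/2 = 7.5.
The 2 values of 559 occupy positions 9–10 → average rank (9+10)/2 = 9.5.
F has value 427 ms → rank 3.

3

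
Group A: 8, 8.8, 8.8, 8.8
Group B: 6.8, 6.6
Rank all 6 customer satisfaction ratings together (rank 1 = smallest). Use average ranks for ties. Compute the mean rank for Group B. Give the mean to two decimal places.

Sorted (ascending): 6.6, 6.8, 8, 8.8, 8.8, 8.8
The 3 values of 8.8 occupy positions 4–6 → average rank 5.
Group B values → pooled ranks: 6.8→2, 6.6→1
Mean rank = (2 + 1) / 2 = 1.50

1.50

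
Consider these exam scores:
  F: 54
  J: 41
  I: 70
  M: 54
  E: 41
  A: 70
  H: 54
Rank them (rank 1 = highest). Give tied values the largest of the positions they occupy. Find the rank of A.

2

Sorted (descending): 70, 70, 54, 54, 54, 41, 41
The 2 values of 70 occupy positions 1–2 → each gets rank 2.
The 3 values of 54 occupy positions 3–5 → each gets rank 5.
The 2 values of 41 occupy positions 6–7 → each gets rank 7.
A has value 70 → rank 2.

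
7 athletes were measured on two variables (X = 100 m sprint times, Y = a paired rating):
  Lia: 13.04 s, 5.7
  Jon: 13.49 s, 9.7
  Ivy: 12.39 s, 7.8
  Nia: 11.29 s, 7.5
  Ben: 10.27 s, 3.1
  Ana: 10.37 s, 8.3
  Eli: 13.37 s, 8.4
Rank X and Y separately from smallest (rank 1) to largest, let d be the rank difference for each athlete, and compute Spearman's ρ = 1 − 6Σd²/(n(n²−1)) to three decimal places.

Ranks of variable 1: 5, 7, 4, 3, 1, 2, 6
Ranks of variable 2: 2, 7, 4, 3, 1, 5, 6
d = r₁ − r₂: 3, 0, 0, 0, 0, -3, 0
d²: 9, 0, 0, 0, 0, 9, 0; Σd² = 18
ρ = 1 − 6·18/(7·48) = 1 − 108/336 = 0.679

0.679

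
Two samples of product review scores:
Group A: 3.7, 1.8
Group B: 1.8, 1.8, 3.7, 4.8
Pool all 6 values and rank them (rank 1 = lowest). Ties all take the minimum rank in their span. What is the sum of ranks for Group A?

5

Sorted (ascending): 1.8, 1.8, 1.8, 3.7, 3.7, 4.8
The 3 values of 1.8 occupy positions 1–3 → each gets rank 1.
The 2 values of 3.7 occupy positions 4–5 → each gets rank 4.
Group A values → pooled ranks: 3.7→4, 1.8→1
Rank sum = 4 + 1 = 5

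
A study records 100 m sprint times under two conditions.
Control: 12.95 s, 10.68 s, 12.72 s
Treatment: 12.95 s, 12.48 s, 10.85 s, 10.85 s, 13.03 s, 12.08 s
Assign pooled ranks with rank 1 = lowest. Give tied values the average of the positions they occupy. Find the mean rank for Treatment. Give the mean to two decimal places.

Sorted (ascending): 10.68, 10.85, 10.85, 12.08, 12.48, 12.72, 12.95, 12.95, 13.03
The 2 values of 10.85 occupy positions 2–3 → average rank (2+3)/2 = 2.5.
The 2 values of 12.95 occupy positions 7–8 → average rank (7+8)/2 = 7.5.
Treatment values → pooled ranks: 12.95→7.5, 12.48→5, 10.85→2.5, 10.85→2.5, 13.03→9, 12.08→4
Mean rank = (7.5 + 5 + 2.5 + 2.5 + 9 + 4) / 6 = 5.08

5.08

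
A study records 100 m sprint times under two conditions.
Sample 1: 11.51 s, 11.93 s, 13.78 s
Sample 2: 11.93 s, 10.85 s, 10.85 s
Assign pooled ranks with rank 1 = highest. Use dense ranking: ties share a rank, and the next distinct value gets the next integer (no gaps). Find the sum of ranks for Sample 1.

6

Sorted (descending): 13.78, 11.93, 11.93, 11.51, 10.85, 10.85
The 2 values of 11.93 share dense rank 2.
The 2 values of 10.85 share dense rank 4.
Remaining distinct values take the next consecutive integers.
Sample 1 values → pooled ranks: 11.51→3, 11.93→2, 13.78→1
Rank sum = 3 + 2 + 1 = 6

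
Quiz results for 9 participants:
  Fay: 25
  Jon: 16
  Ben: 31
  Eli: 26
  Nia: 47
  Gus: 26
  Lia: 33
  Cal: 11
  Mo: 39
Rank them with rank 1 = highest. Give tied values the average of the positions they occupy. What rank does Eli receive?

5.5

Sorted (descending): 47, 39, 33, 31, 26, 26, 25, 16, 11
The 2 values of 26 occupy positions 5–6 → average rank (5+6)/2 = 5.5.
Eli has value 26 → rank 5.5.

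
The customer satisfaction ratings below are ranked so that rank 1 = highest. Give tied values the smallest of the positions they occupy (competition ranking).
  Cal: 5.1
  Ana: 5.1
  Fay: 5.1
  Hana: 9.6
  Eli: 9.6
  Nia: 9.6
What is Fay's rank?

Sorted (descending): 9.6, 9.6, 9.6, 5.1, 5.1, 5.1
The 3 values of 9.6 occupy positions 1–3 → each gets rank 1.
The 3 values of 5.1 occupy positions 4–6 → each gets rank 4.
Fay has value 5.1 → rank 4.

4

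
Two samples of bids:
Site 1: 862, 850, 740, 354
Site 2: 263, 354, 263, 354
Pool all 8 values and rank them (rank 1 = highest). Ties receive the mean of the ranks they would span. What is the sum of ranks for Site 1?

Sorted (descending): 862, 850, 740, 354, 354, 354, 263, 263
The 3 values of 354 occupy positions 4–6 → average rank 5.
The 2 values of 263 occupy positions 7–8 → average rank (7+8)/2 = 7.5.
Site 1 values → pooled ranks: 862→1, 850→2, 740→3, 354→5
Rank sum = 1 + 2 + 3 + 5 = 11

11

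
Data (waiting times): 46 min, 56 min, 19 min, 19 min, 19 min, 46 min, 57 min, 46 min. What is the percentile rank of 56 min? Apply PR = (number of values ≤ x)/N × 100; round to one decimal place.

87.5

N = 8.
Strictly below 56: 6. Equal to 56: 1.
PR = 7/8 × 100 = 87.5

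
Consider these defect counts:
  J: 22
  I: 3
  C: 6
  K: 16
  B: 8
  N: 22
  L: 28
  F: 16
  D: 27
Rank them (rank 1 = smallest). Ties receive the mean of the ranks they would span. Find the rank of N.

Sorted (ascending): 3, 6, 8, 16, 16, 22, 22, 27, 28
The 2 values of 16 occupy positions 4–5 → average rank (4+5)/2 = 4.5.
The 2 values of 22 occupy positions 6–7 → average rank (6+7)/2 = 6.5.
N has value 22 → rank 6.5.

6.5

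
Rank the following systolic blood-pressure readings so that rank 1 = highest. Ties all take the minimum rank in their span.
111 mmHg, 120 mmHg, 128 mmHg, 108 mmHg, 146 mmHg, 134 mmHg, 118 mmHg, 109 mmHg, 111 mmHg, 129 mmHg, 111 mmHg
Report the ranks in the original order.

7, 5, 4, 11, 1, 2, 6, 10, 7, 3, 7

Sorted (descending): 146, 134, 129, 128, 120, 118, 111, 111, 111, 109, 108
The 3 values of 111 occupy positions 7–9 → each gets rank 7.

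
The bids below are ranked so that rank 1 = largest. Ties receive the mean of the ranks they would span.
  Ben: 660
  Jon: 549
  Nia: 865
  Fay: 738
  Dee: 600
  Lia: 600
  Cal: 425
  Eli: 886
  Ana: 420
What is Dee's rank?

Sorted (descending): 886, 865, 738, 660, 600, 600, 549, 425, 420
The 2 values of 600 occupy positions 5–6 → average rank (5+6)/2 = 5.5.
Dee has value 600 → rank 5.5.

5.5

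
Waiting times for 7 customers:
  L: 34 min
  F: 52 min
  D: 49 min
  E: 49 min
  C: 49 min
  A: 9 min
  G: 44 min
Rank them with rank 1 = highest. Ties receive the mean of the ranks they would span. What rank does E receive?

3

Sorted (descending): 52, 49, 49, 49, 44, 34, 9
The 3 values of 49 occupy positions 2–4 → average rank 3.
E has value 49 min → rank 3.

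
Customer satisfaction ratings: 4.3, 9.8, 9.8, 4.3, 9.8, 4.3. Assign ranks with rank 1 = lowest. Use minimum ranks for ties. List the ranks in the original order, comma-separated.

1, 4, 4, 1, 4, 1

Sorted (ascending): 4.3, 4.3, 4.3, 9.8, 9.8, 9.8
The 3 values of 4.3 occupy positions 1–3 → each gets rank 1.
The 3 values of 9.8 occupy positions 4–6 → each gets rank 4.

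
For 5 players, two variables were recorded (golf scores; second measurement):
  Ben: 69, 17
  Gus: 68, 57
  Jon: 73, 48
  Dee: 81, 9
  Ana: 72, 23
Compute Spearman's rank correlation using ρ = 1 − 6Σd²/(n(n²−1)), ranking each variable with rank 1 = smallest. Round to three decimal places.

-0.600

Ranks of variable 1: 2, 1, 4, 5, 3
Ranks of variable 2: 2, 5, 4, 1, 3
d = r₁ − r₂: 0, -4, 0, 4, 0
d²: 0, 16, 0, 16, 0; Σd² = 32
ρ = 1 − 6·32/(5·24) = 1 − 192/120 = -0.600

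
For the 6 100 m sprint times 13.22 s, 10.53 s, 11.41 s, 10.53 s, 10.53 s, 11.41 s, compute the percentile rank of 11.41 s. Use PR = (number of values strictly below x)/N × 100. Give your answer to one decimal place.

N = 6.
Strictly below 11.41: 3. Equal to 11.41: 2.
PR = 3/6 × 100 = 50.0

50.0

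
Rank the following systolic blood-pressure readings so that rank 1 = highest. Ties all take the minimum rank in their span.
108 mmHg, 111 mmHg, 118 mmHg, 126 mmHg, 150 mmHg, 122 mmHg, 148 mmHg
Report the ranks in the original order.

Sorted (descending): 150, 148, 126, 122, 118, 111, 108
No ties — each value takes its position as its rank.

7, 6, 5, 3, 1, 4, 2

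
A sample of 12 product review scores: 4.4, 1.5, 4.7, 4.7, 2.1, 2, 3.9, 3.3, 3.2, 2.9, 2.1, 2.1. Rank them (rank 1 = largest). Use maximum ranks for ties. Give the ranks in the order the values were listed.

Sorted (descending): 4.7, 4.7, 4.4, 3.9, 3.3, 3.2, 2.9, 2.1, 2.1, 2.1, 2, 1.5
The 2 values of 4.7 occupy positions 1–2 → each gets rank 2.
The 3 values of 2.1 occupy positions 8–10 → each gets rank 10.

3, 12, 2, 2, 10, 11, 4, 5, 6, 7, 10, 10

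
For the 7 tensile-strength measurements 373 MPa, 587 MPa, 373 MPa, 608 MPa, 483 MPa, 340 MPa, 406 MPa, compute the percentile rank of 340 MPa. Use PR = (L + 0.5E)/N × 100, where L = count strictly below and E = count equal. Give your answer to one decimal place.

7.1

N = 7.
Strictly below 340: 0. Equal to 340: 1.
PR = (0 + 0.5·1)/7 × 100 = 7.1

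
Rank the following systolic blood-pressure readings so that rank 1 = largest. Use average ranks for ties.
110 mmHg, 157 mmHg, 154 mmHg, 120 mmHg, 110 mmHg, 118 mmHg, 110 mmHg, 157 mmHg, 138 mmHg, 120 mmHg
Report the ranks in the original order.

Sorted (descending): 157, 157, 154, 138, 120, 120, 118, 110, 110, 110
The 2 values of 157 occupy positions 1–2 → average rank (1+2)/2 = 1.5.
The 2 values of 120 occupy positions 5–6 → average rank (5+6)/2 = 5.5.
The 3 values of 110 occupy positions 8–10 → average rank 9.

9, 1.5, 3, 5.5, 9, 7, 9, 1.5, 4, 5.5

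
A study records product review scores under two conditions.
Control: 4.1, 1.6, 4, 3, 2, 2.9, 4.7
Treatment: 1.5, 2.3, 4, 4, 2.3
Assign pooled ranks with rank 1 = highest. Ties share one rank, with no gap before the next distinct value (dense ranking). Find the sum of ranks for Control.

Sorted (descending): 4.7, 4.1, 4, 4, 4, 3, 2.9, 2.3, 2.3, 2, 1.6, 1.5
The 3 values of 4 share dense rank 3.
The 2 values of 2.3 share dense rank 6.
Remaining distinct values take the next consecutive integers.
Control values → pooled ranks: 4.1→2, 1.6→8, 4→3, 3→4, 2→7, 2.9→5, 4.7→1
Rank sum = 2 + 8 + 3 + 4 + 7 + 5 + 1 = 30

30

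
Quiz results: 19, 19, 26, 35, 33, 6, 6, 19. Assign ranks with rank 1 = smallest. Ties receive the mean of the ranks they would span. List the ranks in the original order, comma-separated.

Sorted (ascending): 6, 6, 19, 19, 19, 26, 33, 35
The 2 values of 6 occupy positions 1–2 → average rank (1+2)/2 = 1.5.
The 3 values of 19 occupy positions 3–5 → average rank 4.

4, 4, 6, 8, 7, 1.5, 1.5, 4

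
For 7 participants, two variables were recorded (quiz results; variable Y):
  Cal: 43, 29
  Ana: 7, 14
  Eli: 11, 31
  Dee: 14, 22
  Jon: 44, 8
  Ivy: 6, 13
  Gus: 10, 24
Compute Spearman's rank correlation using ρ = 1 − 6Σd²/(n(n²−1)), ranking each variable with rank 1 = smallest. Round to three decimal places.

Ranks of variable 1: 6, 2, 4, 5, 7, 1, 3
Ranks of variable 2: 6, 3, 7, 4, 1, 2, 5
d = r₁ − r₂: 0, -1, -3, 1, 6, -1, -2
d²: 0, 1, 9, 1, 36, 1, 4; Σd² = 52
ρ = 1 − 6·52/(7·48) = 1 − 312/336 = 0.071

0.071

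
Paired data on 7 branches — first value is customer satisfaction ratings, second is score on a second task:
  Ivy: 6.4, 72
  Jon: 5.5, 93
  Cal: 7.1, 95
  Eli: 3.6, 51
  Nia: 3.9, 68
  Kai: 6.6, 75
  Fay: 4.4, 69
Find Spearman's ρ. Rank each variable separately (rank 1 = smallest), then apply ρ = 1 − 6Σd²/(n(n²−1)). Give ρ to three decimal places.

0.893

Ranks of variable 1: 5, 4, 7, 1, 2, 6, 3
Ranks of variable 2: 4, 6, 7, 1, 2, 5, 3
d = r₁ − r₂: 1, -2, 0, 0, 0, 1, 0
d²: 1, 4, 0, 0, 0, 1, 0; Σd² = 6
ρ = 1 − 6·6/(7·48) = 1 − 36/336 = 0.893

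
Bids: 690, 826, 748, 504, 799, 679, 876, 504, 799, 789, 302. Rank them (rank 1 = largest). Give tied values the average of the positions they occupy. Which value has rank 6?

748

Sorted (descending): 876, 826, 799, 799, 789, 748, 690, 679, 504, 504, 302
The 2 values of 799 occupy positions 3–4 → average rank (3+4)/2 = 3.5.
The 2 values of 504 occupy positions 9–10 → average rank (9+10)/2 = 9.5.
Rank 6 → value 748.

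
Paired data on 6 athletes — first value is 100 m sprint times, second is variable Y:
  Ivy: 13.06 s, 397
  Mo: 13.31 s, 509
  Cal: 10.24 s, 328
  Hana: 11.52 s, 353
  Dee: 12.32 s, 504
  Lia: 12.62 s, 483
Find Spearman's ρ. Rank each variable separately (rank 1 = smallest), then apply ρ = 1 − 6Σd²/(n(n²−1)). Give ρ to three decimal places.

Ranks of variable 1: 5, 6, 1, 2, 3, 4
Ranks of variable 2: 3, 6, 1, 2, 5, 4
d = r₁ − r₂: 2, 0, 0, 0, -2, 0
d²: 4, 0, 0, 0, 4, 0; Σd² = 8
ρ = 1 − 6·8/(6·35) = 1 − 48/210 = 0.771

0.771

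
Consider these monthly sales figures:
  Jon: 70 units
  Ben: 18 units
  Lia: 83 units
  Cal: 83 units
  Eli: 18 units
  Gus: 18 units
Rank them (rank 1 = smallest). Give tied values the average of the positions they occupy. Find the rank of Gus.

Sorted (ascending): 18, 18, 18, 70, 83, 83
The 3 values of 18 occupy positions 1–3 → average rank 2.
The 2 values of 83 occupy positions 5–6 → average rank (5+6)/2 = 5.5.
Gus has value 18 units → rank 2.

2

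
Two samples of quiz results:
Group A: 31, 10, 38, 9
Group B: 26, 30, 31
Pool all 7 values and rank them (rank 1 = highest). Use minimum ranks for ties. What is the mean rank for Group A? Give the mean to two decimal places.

4.00

Sorted (descending): 38, 31, 31, 30, 26, 10, 9
The 2 values of 31 occupy positions 2–3 → each gets rank 2.
Group A values → pooled ranks: 31→2, 10→6, 38→1, 9→7
Mean rank = (2 + 6 + 1 + 7) / 4 = 4.00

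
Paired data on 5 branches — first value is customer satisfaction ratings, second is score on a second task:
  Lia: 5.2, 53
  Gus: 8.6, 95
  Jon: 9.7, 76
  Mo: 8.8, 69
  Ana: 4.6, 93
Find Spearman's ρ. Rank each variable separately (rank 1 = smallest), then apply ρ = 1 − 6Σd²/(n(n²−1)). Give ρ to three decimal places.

Ranks of variable 1: 2, 3, 5, 4, 1
Ranks of variable 2: 1, 5, 3, 2, 4
d = r₁ − r₂: 1, -2, 2, 2, -3
d²: 1, 4, 4, 4, 9; Σd² = 22
ρ = 1 − 6·22/(5·24) = 1 − 132/120 = -0.100

-0.100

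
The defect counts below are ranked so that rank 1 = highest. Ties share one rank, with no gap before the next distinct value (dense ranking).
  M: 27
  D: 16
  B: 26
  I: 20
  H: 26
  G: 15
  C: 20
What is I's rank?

Sorted (descending): 27, 26, 26, 20, 20, 16, 15
The 2 values of 26 share dense rank 2.
The 2 values of 20 share dense rank 3.
Remaining distinct values take the next consecutive integers.
I has value 20 → rank 3.

3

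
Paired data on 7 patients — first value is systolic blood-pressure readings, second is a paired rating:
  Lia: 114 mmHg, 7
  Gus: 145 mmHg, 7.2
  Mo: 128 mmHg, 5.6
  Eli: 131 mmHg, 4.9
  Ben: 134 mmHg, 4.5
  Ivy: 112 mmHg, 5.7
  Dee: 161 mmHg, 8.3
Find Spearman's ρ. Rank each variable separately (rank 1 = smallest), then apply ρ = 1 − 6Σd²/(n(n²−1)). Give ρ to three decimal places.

0.321

Ranks of variable 1: 2, 6, 3, 4, 5, 1, 7
Ranks of variable 2: 5, 6, 3, 2, 1, 4, 7
d = r₁ − r₂: -3, 0, 0, 2, 4, -3, 0
d²: 9, 0, 0, 4, 16, 9, 0; Σd² = 38
ρ = 1 − 6·38/(7·48) = 1 − 228/336 = 0.321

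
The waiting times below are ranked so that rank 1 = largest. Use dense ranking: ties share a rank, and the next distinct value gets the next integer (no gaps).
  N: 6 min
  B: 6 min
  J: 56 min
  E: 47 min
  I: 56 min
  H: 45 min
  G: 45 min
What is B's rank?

Sorted (descending): 56, 56, 47, 45, 45, 6, 6
The 2 values of 56 share dense rank 1.
The 2 values of 45 share dense rank 3.
The 2 values of 6 share dense rank 4.
Remaining distinct values take the next consecutive integers.
B has value 6 min → rank 4.

4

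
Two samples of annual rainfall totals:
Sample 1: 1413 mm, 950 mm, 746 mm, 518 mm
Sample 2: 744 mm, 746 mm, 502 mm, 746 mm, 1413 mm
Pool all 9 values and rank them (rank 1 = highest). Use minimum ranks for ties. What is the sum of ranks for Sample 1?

16

Sorted (descending): 1413, 1413, 950, 746, 746, 746, 744, 518, 502
The 2 values of 1413 occupy positions 1–2 → each gets rank 1.
The 3 values of 746 occupy positions 4–6 → each gets rank 4.
Sample 1 values → pooled ranks: 1413→1, 950→3, 746→4, 518→8
Rank sum = 1 + 3 + 4 + 8 = 16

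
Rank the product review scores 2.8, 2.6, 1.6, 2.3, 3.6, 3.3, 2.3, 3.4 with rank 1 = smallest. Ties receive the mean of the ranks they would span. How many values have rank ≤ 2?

Sorted (ascending): 1.6, 2.3, 2.3, 2.6, 2.8, 3.3, 3.4, 3.6
The 2 values of 2.3 occupy positions 2–3 → average rank (2+3)/2 = 2.5.
Ranks ≤ 2: {1} → 1 value.

1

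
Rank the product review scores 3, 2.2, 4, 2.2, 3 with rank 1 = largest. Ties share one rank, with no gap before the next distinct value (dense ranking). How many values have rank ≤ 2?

Sorted (descending): 4, 3, 3, 2.2, 2.2
The 2 values of 3 share dense rank 2.
The 2 values of 2.2 share dense rank 3.
Remaining distinct values take the next consecutive integers.
Ranks ≤ 2: {1, 2, 2} → 3 values.

3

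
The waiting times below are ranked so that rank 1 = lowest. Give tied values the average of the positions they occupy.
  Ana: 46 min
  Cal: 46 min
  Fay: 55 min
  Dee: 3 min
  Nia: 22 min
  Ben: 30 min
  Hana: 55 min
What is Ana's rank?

Sorted (ascending): 3, 22, 30, 46, 46, 55, 55
The 2 values of 46 occupy positions 4–5 → average rank (4+5)/2 = 4.5.
The 2 values of 55 occupy positions 6–7 → average rank (6+7)/2 = 6.5.
Ana has value 46 min → rank 4.5.

4.5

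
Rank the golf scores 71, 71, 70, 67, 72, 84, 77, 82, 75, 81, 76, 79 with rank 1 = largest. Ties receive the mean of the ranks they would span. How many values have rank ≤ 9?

8

Sorted (descending): 84, 82, 81, 79, 77, 76, 75, 72, 71, 71, 70, 67
The 2 values of 71 occupy positions 9–10 → average rank (9+10)/2 = 9.5.
Ranks ≤ 9: {1, 2, 3, 4, 5, 6, 7, 8} → 8 values.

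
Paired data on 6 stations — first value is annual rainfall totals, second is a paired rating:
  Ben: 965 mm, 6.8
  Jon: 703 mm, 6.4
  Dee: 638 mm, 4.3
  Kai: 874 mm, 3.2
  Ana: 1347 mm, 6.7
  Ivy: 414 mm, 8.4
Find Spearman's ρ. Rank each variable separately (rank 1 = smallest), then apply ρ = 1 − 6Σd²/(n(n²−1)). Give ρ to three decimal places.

-0.086

Ranks of variable 1: 5, 3, 2, 4, 6, 1
Ranks of variable 2: 5, 3, 2, 1, 4, 6
d = r₁ − r₂: 0, 0, 0, 3, 2, -5
d²: 0, 0, 0, 9, 4, 25; Σd² = 38
ρ = 1 − 6·38/(6·35) = 1 − 228/210 = -0.086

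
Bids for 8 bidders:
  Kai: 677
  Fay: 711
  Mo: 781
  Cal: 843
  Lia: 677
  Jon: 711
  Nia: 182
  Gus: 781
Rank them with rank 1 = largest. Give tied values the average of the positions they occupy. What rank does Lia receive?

6.5

Sorted (descending): 843, 781, 781, 711, 711, 677, 677, 182
The 2 values of 781 occupy positions 2–3 → average rank (2+3)/2 = 2.5.
The 2 values of 711 occupy positions 4–5 → average rank (4+5)/2 = 4.5.
The 2 values of 677 occupy positions 6–7 → average rank (6+7)/2 = 6.5.
Lia has value 677 → rank 6.5.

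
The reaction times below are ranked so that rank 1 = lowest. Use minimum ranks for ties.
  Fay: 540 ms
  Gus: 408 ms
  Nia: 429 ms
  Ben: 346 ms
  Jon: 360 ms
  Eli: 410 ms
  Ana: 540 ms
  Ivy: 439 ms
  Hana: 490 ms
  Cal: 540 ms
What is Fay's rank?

8

Sorted (ascending): 346, 360, 408, 410, 429, 439, 490, 540, 540, 540
The 3 values of 540 occupy positions 8–10 → each gets rank 8.
Fay has value 540 ms → rank 8.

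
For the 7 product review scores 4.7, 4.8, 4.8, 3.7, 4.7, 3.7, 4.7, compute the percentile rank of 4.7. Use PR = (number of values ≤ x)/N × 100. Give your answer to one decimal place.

71.4

N = 7.
Strictly below 4.7: 2. Equal to 4.7: 3.
PR = 5/7 × 100 = 71.4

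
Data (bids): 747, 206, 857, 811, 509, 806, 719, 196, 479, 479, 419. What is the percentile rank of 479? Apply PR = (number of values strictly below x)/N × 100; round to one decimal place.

27.3

N = 11.
Strictly below 479: 3. Equal to 479: 2.
PR = 3/11 × 100 = 27.3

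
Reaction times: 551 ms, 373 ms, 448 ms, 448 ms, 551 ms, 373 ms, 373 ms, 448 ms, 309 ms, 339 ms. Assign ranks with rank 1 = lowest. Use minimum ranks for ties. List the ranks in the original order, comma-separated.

Sorted (ascending): 309, 339, 373, 373, 373, 448, 448, 448, 551, 551
The 3 values of 373 occupy positions 3–5 → each gets rank 3.
The 3 values of 448 occupy positions 6–8 → each gets rank 6.
The 2 values of 551 occupy positions 9–10 → each gets rank 9.

9, 3, 6, 6, 9, 3, 3, 6, 1, 2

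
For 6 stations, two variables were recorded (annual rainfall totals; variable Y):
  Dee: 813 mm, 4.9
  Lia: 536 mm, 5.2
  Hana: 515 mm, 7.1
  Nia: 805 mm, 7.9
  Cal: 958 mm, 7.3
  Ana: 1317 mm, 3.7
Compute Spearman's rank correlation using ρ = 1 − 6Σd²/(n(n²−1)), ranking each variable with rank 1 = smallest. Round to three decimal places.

-0.371

Ranks of variable 1: 4, 2, 1, 3, 5, 6
Ranks of variable 2: 2, 3, 4, 6, 5, 1
d = r₁ − r₂: 2, -1, -3, -3, 0, 5
d²: 4, 1, 9, 9, 0, 25; Σd² = 48
ρ = 1 − 6·48/(6·35) = 1 − 288/210 = -0.371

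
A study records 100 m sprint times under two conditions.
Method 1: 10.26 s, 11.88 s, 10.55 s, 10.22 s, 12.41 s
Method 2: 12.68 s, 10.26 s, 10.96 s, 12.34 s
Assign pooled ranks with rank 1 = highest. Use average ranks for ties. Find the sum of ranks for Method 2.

Sorted (descending): 12.68, 12.41, 12.34, 11.88, 10.96, 10.55, 10.26, 10.26, 10.22
The 2 values of 10.26 occupy positions 7–8 → average rank (7+8)/2 = 7.5.
Method 2 values → pooled ranks: 12.68→1, 10.26→7.5, 10.96→5, 12.34→3
Rank sum = 1 + 7.5 + 5 + 3 = 16.5

16.5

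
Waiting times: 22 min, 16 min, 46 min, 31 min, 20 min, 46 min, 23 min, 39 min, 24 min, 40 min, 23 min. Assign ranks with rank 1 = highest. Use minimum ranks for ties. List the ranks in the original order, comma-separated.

9, 11, 1, 5, 10, 1, 7, 4, 6, 3, 7

Sorted (descending): 46, 46, 40, 39, 31, 24, 23, 23, 22, 20, 16
The 2 values of 46 occupy positions 1–2 → each gets rank 1.
The 2 values of 23 occupy positions 7–8 → each gets rank 7.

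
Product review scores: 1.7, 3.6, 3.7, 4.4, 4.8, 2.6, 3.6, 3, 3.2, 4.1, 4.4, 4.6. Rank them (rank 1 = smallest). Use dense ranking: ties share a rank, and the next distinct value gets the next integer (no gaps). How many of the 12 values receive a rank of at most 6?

7

Sorted (ascending): 1.7, 2.6, 3, 3.2, 3.6, 3.6, 3.7, 4.1, 4.4, 4.4, 4.6, 4.8
The 2 values of 3.6 share dense rank 5.
The 2 values of 4.4 share dense rank 8.
Remaining distinct values take the next consecutive integers.
Ranks ≤ 6: {1, 2, 3, 4, 5, 5, 6} → 7 values.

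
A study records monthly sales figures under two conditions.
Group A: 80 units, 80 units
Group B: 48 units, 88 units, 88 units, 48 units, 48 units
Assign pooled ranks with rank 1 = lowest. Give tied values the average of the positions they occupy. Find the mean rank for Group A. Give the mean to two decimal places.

Sorted (ascending): 48, 48, 48, 80, 80, 88, 88
The 3 values of 48 occupy positions 1–3 → average rank 2.
The 2 values of 80 occupy positions 4–5 → average rank (4+5)/2 = 4.5.
The 2 values of 88 occupy positions 6–7 → average rank (6+7)/2 = 6.5.
Group A values → pooled ranks: 80→4.5, 80→4.5
Mean rank = (4.5 + 4.5) / 2 = 4.50

4.50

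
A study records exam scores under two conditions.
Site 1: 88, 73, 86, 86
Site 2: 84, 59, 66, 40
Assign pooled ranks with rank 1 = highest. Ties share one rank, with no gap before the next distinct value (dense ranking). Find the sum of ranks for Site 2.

21

Sorted (descending): 88, 86, 86, 84, 73, 66, 59, 40
The 2 values of 86 share dense rank 2.
Remaining distinct values take the next consecutive integers.
Site 2 values → pooled ranks: 84→3, 59→6, 66→5, 40→7
Rank sum = 3 + 6 + 5 + 7 = 21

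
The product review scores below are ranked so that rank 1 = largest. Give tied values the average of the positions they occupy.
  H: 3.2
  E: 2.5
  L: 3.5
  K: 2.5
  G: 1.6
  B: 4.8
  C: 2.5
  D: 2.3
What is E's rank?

Sorted (descending): 4.8, 3.5, 3.2, 2.5, 2.5, 2.5, 2.3, 1.6
The 3 values of 2.5 occupy positions 4–6 → average rank 5.
E has value 2.5 → rank 5.

5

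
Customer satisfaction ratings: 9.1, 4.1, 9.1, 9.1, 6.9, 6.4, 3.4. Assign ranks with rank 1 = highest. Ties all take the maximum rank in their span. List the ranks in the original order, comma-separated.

3, 6, 3, 3, 4, 5, 7

Sorted (descending): 9.1, 9.1, 9.1, 6.9, 6.4, 4.1, 3.4
The 3 values of 9.1 occupy positions 1–3 → each gets rank 3.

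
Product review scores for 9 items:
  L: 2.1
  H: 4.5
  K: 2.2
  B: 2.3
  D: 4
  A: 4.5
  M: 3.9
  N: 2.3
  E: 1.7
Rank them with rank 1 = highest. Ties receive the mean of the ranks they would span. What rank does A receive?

Sorted (descending): 4.5, 4.5, 4, 3.9, 2.3, 2.3, 2.2, 2.1, 1.7
The 2 values of 4.5 occupy positions 1–2 → average rank (1+2)/2 = 1.5.
The 2 values of 2.3 occupy positions 5–6 → average rank (5+6)/2 = 5.5.
A has value 4.5 → rank 1.5.

1.5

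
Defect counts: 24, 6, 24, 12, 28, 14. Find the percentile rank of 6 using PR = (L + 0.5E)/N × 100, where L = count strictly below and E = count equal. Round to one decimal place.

8.3

N = 6.
Strictly below 6: 0. Equal to 6: 1.
PR = (0 + 0.5·1)/6 × 100 = 8.3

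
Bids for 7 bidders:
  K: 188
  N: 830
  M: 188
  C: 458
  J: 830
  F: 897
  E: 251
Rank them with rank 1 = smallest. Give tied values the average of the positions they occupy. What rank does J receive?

5.5

Sorted (ascending): 188, 188, 251, 458, 830, 830, 897
The 2 values of 188 occupy positions 1–2 → average rank (1+2)/2 = 1.5.
The 2 values of 830 occupy positions 5–6 → average rank (5+6)/2 = 5.5.
J has value 830 → rank 5.5.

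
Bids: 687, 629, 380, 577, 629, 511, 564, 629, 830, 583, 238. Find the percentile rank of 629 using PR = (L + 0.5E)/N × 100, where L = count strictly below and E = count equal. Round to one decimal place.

N = 11.
Strictly below 629: 6. Equal to 629: 3.
PR = (6 + 0.5·3)/11 × 100 = 68.2

68.2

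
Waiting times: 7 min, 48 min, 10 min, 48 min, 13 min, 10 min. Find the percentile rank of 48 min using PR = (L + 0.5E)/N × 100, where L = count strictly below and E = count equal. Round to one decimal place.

N = 6.
Strictly below 48: 4. Equal to 48: 2.
PR = (4 + 0.5·2)/6 × 100 = 83.3

83.3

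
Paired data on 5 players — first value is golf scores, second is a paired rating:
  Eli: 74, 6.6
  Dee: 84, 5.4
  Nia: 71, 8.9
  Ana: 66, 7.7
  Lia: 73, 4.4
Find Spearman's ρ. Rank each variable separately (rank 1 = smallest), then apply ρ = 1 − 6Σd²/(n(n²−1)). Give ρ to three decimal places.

-0.600

Ranks of variable 1: 4, 5, 2, 1, 3
Ranks of variable 2: 3, 2, 5, 4, 1
d = r₁ − r₂: 1, 3, -3, -3, 2
d²: 1, 9, 9, 9, 4; Σd² = 32
ρ = 1 − 6·32/(5·24) = 1 − 192/120 = -0.600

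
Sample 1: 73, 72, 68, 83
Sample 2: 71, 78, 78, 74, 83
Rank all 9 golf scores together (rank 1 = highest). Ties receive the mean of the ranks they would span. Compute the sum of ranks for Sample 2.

21.5

Sorted (descending): 83, 83, 78, 78, 74, 73, 72, 71, 68
The 2 values of 83 occupy positions 1–2 → average rank (1+2)/2 = 1.5.
The 2 values of 78 occupy positions 3–4 → average rank (3+4)/2 = 3.5.
Sample 2 values → pooled ranks: 71→8, 78→3.5, 78→3.5, 74→5, 83→1.5
Rank sum = 8 + 3.5 + 3.5 + 5 + 1.5 = 21.5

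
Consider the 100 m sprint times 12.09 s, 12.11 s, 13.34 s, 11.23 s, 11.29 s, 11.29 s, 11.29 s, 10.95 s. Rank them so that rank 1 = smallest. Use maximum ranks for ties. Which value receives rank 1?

Sorted (ascending): 10.95, 11.23, 11.29, 11.29, 11.29, 12.09, 12.11, 13.34
The 3 values of 11.29 occupy positions 3–5 → each gets rank 5.
Rank 1 → value 10.95.

10.95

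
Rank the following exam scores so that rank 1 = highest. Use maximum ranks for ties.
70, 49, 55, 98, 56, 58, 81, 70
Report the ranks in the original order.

4, 8, 7, 1, 6, 5, 2, 4

Sorted (descending): 98, 81, 70, 70, 58, 56, 55, 49
The 2 values of 70 occupy positions 3–4 → each gets rank 4.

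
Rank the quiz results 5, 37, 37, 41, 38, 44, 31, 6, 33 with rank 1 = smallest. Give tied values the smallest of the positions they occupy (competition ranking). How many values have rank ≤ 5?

Sorted (ascending): 5, 6, 31, 33, 37, 37, 38, 41, 44
The 2 values of 37 occupy positions 5–6 → each gets rank 5.
Ranks ≤ 5: {1, 2, 3, 4, 5, 5} → 6 values.

6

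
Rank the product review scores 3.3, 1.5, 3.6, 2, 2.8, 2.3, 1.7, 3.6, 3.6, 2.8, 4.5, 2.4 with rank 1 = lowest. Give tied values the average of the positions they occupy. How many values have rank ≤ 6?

Sorted (ascending): 1.5, 1.7, 2, 2.3, 2.4, 2.8, 2.8, 3.3, 3.6, 3.6, 3.6, 4.5
The 2 values of 2.8 occupy positions 6–7 → average rank (6+7)/2 = 6.5.
The 3 values of 3.6 occupy positions 9–11 → average rank 10.
Ranks ≤ 6: {1, 2, 3, 4, 5} → 5 values.

5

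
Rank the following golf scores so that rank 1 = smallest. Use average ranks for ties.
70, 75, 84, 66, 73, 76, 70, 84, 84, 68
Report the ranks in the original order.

3.5, 6, 9, 1, 5, 7, 3.5, 9, 9, 2

Sorted (ascending): 66, 68, 70, 70, 73, 75, 76, 84, 84, 84
The 2 values of 70 occupy positions 3–4 → average rank (3+4)/2 = 3.5.
The 3 values of 84 occupy positions 8–10 → average rank 9.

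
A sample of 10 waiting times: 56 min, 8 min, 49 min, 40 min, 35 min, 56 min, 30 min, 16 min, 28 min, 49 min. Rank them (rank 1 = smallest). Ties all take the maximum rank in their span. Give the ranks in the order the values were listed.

Sorted (ascending): 8, 16, 28, 30, 35, 40, 49, 49, 56, 56
The 2 values of 49 occupy positions 7–8 → each gets rank 8.
The 2 values of 56 occupy positions 9–10 → each gets rank 10.

10, 1, 8, 6, 5, 10, 4, 2, 3, 8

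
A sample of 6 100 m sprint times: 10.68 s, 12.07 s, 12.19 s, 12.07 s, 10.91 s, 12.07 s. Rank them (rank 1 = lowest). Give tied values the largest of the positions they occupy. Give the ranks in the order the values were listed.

1, 5, 6, 5, 2, 5

Sorted (ascending): 10.68, 10.91, 12.07, 12.07, 12.07, 12.19
The 3 values of 12.07 occupy positions 3–5 → each gets rank 5.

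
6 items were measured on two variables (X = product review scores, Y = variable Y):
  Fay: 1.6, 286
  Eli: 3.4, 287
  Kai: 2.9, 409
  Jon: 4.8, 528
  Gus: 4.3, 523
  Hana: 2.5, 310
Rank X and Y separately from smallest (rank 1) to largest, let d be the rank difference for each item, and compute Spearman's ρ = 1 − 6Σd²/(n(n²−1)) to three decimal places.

Ranks of variable 1: 1, 4, 3, 6, 5, 2
Ranks of variable 2: 1, 2, 4, 6, 5, 3
d = r₁ − r₂: 0, 2, -1, 0, 0, -1
d²: 0, 4, 1, 0, 0, 1; Σd² = 6
ρ = 1 − 6·6/(6·35) = 1 − 36/210 = 0.829

0.829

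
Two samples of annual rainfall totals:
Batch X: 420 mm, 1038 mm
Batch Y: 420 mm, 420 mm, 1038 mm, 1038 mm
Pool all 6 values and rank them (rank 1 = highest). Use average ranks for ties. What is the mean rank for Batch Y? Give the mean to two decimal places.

Sorted (descending): 1038, 1038, 1038, 420, 420, 420
The 3 values of 1038 occupy positions 1–3 → average rank 2.
The 3 values of 420 occupy positions 4–6 → average rank 5.
Batch Y values → pooled ranks: 420→5, 420→5, 1038→2, 1038→2
Mean rank = (5 + 5 + 2 + 2) / 4 = 3.50

3.50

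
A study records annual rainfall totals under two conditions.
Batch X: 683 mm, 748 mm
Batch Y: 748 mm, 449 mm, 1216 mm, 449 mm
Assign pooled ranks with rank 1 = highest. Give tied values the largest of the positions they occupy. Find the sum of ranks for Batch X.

Sorted (descending): 1216, 748, 748, 683, 449, 449
The 2 values of 748 occupy positions 2–3 → each gets rank 3.
The 2 values of 449 occupy positions 5–6 → each gets rank 6.
Batch X values → pooled ranks: 683→4, 748→3
Rank sum = 4 + 3 = 7

7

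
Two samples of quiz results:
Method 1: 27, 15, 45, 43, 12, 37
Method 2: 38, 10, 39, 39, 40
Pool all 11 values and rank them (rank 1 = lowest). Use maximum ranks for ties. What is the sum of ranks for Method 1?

Sorted (ascending): 10, 12, 15, 27, 37, 38, 39, 39, 40, 43, 45
The 2 values of 39 occupy positions 7–8 → each gets rank 8.
Method 1 values → pooled ranks: 27→4, 15→3, 45→11, 43→10, 12→2, 37→5
Rank sum = 4 + 3 + 11 + 10 + 2 + 5 = 35

35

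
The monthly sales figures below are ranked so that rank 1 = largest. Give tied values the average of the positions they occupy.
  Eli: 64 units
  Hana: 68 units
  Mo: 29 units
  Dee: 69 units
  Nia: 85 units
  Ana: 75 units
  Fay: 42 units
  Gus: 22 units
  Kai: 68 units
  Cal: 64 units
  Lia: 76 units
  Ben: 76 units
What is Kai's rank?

6.5

Sorted (descending): 85, 76, 76, 75, 69, 68, 68, 64, 64, 42, 29, 22
The 2 values of 76 occupy positions 2–3 → average rank (2+3)/2 = 2.5.
The 2 values of 68 occupy positions 6–7 → average rank (6+7)/2 = 6.5.
The 2 values of 64 occupy positions 8–9 → average rank (8+9)/2 = 8.5.
Kai has value 68 units → rank 6.5.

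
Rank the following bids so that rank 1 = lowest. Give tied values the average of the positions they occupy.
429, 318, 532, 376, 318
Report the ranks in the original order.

4, 1.5, 5, 3, 1.5

Sorted (ascending): 318, 318, 376, 429, 532
The 2 values of 318 occupy positions 1–2 → average rank (1+2)/2 = 1.5.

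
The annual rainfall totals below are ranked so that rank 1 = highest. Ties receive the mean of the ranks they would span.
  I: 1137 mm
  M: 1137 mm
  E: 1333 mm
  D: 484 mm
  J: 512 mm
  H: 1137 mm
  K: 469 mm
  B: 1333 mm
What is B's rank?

1.5

Sorted (descending): 1333, 1333, 1137, 1137, 1137, 512, 484, 469
The 2 values of 1333 occupy positions 1–2 → average rank (1+2)/2 = 1.5.
The 3 values of 1137 occupy positions 3–5 → average rank 4.
B has value 1333 mm → rank 1.5.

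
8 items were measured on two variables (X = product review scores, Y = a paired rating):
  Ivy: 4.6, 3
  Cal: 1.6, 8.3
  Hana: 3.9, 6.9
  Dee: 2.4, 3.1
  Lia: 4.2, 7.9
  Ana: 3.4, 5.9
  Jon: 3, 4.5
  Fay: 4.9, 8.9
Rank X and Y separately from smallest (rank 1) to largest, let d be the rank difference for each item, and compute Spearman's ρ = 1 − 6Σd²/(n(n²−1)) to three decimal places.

0.143

Ranks of variable 1: 7, 1, 5, 2, 6, 4, 3, 8
Ranks of variable 2: 1, 7, 5, 2, 6, 4, 3, 8
d = r₁ − r₂: 6, -6, 0, 0, 0, 0, 0, 0
d²: 36, 36, 0, 0, 0, 0, 0, 0; Σd² = 72
ρ = 1 − 6·72/(8·63) = 1 − 432/504 = 0.143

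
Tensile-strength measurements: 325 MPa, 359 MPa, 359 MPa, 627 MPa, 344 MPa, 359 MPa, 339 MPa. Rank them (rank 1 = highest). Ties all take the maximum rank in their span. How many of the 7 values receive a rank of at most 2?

1

Sorted (descending): 627, 359, 359, 359, 344, 339, 325
The 3 values of 359 occupy positions 2–4 → each gets rank 4.
Ranks ≤ 2: {1} → 1 value.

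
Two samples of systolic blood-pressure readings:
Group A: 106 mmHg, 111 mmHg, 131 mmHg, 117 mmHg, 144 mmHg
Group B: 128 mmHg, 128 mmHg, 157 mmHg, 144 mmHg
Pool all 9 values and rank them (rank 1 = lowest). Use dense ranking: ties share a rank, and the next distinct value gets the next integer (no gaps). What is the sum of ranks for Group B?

Sorted (ascending): 106, 111, 117, 128, 128, 131, 144, 144, 157
The 2 values of 128 share dense rank 4.
The 2 values of 144 share dense rank 6.
Remaining distinct values take the next consecutive integers.
Group B values → pooled ranks: 128→4, 128→4, 157→7, 144→6
Rank sum = 4 + 4 + 7 + 6 = 21

21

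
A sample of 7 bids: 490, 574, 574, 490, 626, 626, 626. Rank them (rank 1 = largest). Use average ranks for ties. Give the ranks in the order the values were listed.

6.5, 4.5, 4.5, 6.5, 2, 2, 2

Sorted (descending): 626, 626, 626, 574, 574, 490, 490
The 3 values of 626 occupy positions 1–3 → average rank 2.
The 2 values of 574 occupy positions 4–5 → average rank (4+5)/2 = 4.5.
The 2 values of 490 occupy positions 6–7 → average rank (6+7)/2 = 6.5.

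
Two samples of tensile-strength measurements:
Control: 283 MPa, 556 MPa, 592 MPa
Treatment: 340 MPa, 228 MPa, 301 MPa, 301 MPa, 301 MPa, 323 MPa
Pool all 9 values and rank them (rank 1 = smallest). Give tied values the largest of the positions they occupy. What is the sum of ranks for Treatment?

29

Sorted (ascending): 228, 283, 301, 301, 301, 323, 340, 556, 592
The 3 values of 301 occupy positions 3–5 → each gets rank 5.
Treatment values → pooled ranks: 340→7, 228→1, 301→5, 301→5, 301→5, 323→6
Rank sum = 7 + 1 + 5 + 5 + 5 + 6 = 29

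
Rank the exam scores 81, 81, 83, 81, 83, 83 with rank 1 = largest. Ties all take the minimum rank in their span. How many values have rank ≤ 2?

Sorted (descending): 83, 83, 83, 81, 81, 81
The 3 values of 83 occupy positions 1–3 → each gets rank 1.
The 3 values of 81 occupy positions 4–6 → each gets rank 4.
Ranks ≤ 2: {1, 1, 1} → 3 values.

3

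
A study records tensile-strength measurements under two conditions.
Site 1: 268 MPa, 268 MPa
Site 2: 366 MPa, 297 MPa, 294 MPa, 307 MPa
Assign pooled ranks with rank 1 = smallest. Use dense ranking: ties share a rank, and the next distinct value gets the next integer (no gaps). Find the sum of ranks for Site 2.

Sorted (ascending): 268, 268, 294, 297, 307, 366
The 2 values of 268 share dense rank 1.
Remaining distinct values take the next consecutive integers.
Site 2 values → pooled ranks: 366→5, 297→3, 294→2, 307→4
Rank sum = 5 + 3 + 2 + 4 = 14

14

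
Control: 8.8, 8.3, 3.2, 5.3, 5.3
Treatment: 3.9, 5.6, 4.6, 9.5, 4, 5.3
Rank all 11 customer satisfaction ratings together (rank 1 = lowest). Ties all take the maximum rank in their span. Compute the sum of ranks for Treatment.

Sorted (ascending): 3.2, 3.9, 4, 4.6, 5.3, 5.3, 5.3, 5.6, 8.3, 8.8, 9.5
The 3 values of 5.3 occupy positions 5–7 → each gets rank 7.
Treatment values → pooled ranks: 3.9→2, 5.6→8, 4.6→4, 9.5→11, 4→3, 5.3→7
Rank sum = 2 + 8 + 4 + 11 + 3 + 7 = 35

35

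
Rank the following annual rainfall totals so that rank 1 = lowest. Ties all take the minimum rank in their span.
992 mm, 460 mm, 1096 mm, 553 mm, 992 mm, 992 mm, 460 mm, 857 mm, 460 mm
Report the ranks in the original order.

Sorted (ascending): 460, 460, 460, 553, 857, 992, 992, 992, 1096
The 3 values of 460 occupy positions 1–3 → each gets rank 1.
The 3 values of 992 occupy positions 6–8 → each gets rank 6.

6, 1, 9, 4, 6, 6, 1, 5, 1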